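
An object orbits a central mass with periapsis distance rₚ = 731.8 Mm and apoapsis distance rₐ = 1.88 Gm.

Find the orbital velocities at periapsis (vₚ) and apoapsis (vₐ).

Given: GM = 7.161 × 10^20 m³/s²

Convert to SI: rₚ = 731.8 Mm = 7.318e+08 m; rₐ = 1.88 Gm = 1.88e+09 m.
Use the vis-viva equation v² = GM(2/r − 1/a) with a = (rₚ + rₐ)/2 = (7.318e+08 + 1.88e+09)/2 = 1.3059e+09 m.
vₚ = √(GM · (2/rₚ − 1/a)) = √(7.161e+20 · (2/7.318e+08 − 1/1.3059e+09)) m/s ≈ 1.187e+06 m/s = 1187 km/s.
vₐ = √(GM · (2/rₐ − 1/a)) = √(7.161e+20 · (2/1.88e+09 − 1/1.3059e+09)) m/s ≈ 4.62e+05 m/s = 462 km/s.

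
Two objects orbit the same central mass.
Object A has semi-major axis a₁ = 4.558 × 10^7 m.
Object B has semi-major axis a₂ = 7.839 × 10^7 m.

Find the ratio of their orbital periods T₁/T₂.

From Kepler's third law, (T₁/T₂)² = (a₁/a₂)³, so T₁/T₂ = (a₁/a₂)^(3/2).
a₁/a₂ = 4.558e+07 / 7.839e+07 = 0.581452.
T₁/T₂ = (0.581452)^(3/2) ≈ 0.4434.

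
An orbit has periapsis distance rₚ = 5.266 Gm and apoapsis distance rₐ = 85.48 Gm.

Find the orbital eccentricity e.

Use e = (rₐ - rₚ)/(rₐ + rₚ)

Convert to SI: rₚ = 5.266 Gm = 5.266e+09 m; rₐ = 85.48 Gm = 8.548e+10 m.
e = (rₐ − rₚ) / (rₐ + rₚ).
e = (8.548e+10 − 5.266e+09) / (8.548e+10 + 5.266e+09) = 8.0214e+10 / 9.0746e+10 ≈ 0.8839.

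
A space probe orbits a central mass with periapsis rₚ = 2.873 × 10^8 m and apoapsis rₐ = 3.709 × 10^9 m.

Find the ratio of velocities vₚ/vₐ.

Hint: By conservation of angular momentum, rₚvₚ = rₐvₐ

Conservation of angular momentum gives rₚvₚ = rₐvₐ, so vₚ/vₐ = rₐ/rₚ.
vₚ/vₐ = 3.709e+09 / 2.873e+08 ≈ 12.91.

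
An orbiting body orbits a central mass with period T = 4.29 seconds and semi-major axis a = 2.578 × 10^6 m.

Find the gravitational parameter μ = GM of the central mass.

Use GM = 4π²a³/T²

GM = 4π² · a³ / T².
GM = 4π² · (2.578e+06)³ / (4.29)² m³/s² ≈ 3.675e+19 m³/s² = 3.675 × 10^19 m³/s².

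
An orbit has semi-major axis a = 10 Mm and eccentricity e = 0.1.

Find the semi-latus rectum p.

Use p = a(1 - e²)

Convert to SI: a = 10 Mm = 1e+07 m.
p = a (1 − e²).
p = 1e+07 · (1 − (0.1)²) = 1e+07 · 0.99 ≈ 9.9e+06 m = 9.9 Mm.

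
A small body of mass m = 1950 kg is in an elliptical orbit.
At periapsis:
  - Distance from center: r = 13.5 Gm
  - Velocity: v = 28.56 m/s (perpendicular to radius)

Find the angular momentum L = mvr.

Convert to SI: r = 13.5 Gm = 1.35e+10 m.
Since v is perpendicular to r, L = m · v · r.
L = 1950 · 28.56 · 1.35e+10 kg·m²/s ≈ 7.518e+14 kg·m²/s.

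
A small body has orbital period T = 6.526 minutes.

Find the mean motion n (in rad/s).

Convert to SI: T = 6.526 minutes = 391.56 s.
n = 2π / T.
n = 2π / 391.56 s ≈ 0.01605 rad/s.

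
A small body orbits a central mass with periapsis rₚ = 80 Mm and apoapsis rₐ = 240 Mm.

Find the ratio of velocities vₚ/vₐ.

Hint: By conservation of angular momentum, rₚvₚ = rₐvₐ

Convert to SI: rₚ = 80 Mm = 8e+07 m; rₐ = 240 Mm = 2.4e+08 m.
Conservation of angular momentum gives rₚvₚ = rₐvₐ, so vₚ/vₐ = rₐ/rₚ.
vₚ/vₐ = 2.4e+08 / 8e+07 ≈ 3.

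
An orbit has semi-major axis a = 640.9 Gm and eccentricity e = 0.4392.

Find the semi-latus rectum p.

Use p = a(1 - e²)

Convert to SI: a = 640.9 Gm = 6.409e+11 m.
p = a (1 − e²).
p = 6.409e+11 · (1 − (0.4392)²) = 6.409e+11 · 0.807103 ≈ 5.173e+11 m = 517.3 Gm.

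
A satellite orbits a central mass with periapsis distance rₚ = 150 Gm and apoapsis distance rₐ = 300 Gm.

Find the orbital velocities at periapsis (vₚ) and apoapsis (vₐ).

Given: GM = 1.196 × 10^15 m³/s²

Convert to SI: rₚ = 150 Gm = 1.5e+11 m; rₐ = 300 Gm = 3e+11 m.
Use the vis-viva equation v² = GM(2/r − 1/a) with a = (rₚ + rₐ)/2 = (1.5e+11 + 3e+11)/2 = 2.25e+11 m.
vₚ = √(GM · (2/rₚ − 1/a)) = √(1.196e+15 · (2/1.5e+11 − 1/2.25e+11)) m/s ≈ 103.1 m/s = 103.1 m/s.
vₐ = √(GM · (2/rₐ − 1/a)) = √(1.196e+15 · (2/3e+11 − 1/2.25e+11)) m/s ≈ 51.55 m/s = 51.55 m/s.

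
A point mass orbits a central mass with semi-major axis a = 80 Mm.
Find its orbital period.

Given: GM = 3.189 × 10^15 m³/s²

Convert to SI: a = 80 Mm = 8e+07 m.
Kepler's third law: T = 2π √(a³ / GM).
Substituting a = 8e+07 m and GM = 3.189e+15 m³/s²:
T = 2π √((8e+07)³ / 3.189e+15) s
T ≈ 7.961e+04 s = 22.11 hours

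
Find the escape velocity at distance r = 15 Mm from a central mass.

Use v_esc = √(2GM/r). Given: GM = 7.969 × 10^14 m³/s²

Convert to SI: r = 15 Mm = 1.5e+07 m.
Escape velocity comes from setting total energy to zero: ½v² − GM/r = 0 ⇒ v_esc = √(2GM / r).
v_esc = √(2 · 7.969e+14 / 1.5e+07) m/s ≈ 1.031e+04 m/s = 10.31 km/s.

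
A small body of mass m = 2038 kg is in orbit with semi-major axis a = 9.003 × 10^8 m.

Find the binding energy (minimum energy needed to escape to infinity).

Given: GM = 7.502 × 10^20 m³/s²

Total orbital energy is E = −GMm/(2a); binding energy is E_bind = −E = GMm/(2a).
E_bind = 7.502e+20 · 2038 / (2 · 9.003e+08) J ≈ 8.491e+14 J = 849.1 TJ.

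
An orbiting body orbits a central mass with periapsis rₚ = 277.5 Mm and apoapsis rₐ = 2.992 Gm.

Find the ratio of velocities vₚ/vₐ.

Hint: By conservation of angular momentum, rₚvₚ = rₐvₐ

Convert to SI: rₚ = 277.5 Mm = 2.775e+08 m; rₐ = 2.992 Gm = 2.992e+09 m.
Conservation of angular momentum gives rₚvₚ = rₐvₐ, so vₚ/vₐ = rₐ/rₚ.
vₚ/vₐ = 2.992e+09 / 2.775e+08 ≈ 10.78.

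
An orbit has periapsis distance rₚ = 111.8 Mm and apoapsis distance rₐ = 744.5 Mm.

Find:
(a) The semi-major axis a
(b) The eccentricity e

Convert to SI: rₚ = 111.8 Mm = 1.118e+08 m; rₐ = 744.5 Mm = 7.445e+08 m.
(a) a = (rₚ + rₐ) / 2 = (1.118e+08 + 7.445e+08) / 2 ≈ 4.282e+08 m = 428.1 Mm.
(b) e = (rₐ − rₚ) / (rₐ + rₚ) = (7.445e+08 − 1.118e+08) / (7.445e+08 + 1.118e+08) ≈ 0.7389.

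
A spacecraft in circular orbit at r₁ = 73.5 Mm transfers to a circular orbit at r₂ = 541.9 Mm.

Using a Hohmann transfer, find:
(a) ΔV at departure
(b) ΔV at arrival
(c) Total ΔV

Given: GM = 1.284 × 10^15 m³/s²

Convert to SI: r₁ = 73.5 Mm = 7.35e+07 m; r₂ = 541.9 Mm = 5.419e+08 m.
Transfer semi-major axis: a_t = (r₁ + r₂)/2 = (7.35e+07 + 5.419e+08)/2 = 3.077e+08 m.
Circular speeds: v₁ = √(GM/r₁) = 4179.64 m/s, v₂ = √(GM/r₂) = 1539.3 m/s.
Transfer speeds (vis-viva v² = GM(2/r − 1/a_t)): v₁ᵗ = 5546.7 m/s, v₂ᵗ = 752.32 m/s.
(a) ΔV₁ = |v₁ᵗ − v₁| ≈ 1367 m/s = 1.367 km/s.
(b) ΔV₂ = |v₂ − v₂ᵗ| ≈ 787 m/s = 787 m/s.
(c) ΔV_total = ΔV₁ + ΔV₂ ≈ 2154 m/s = 2.154 km/s.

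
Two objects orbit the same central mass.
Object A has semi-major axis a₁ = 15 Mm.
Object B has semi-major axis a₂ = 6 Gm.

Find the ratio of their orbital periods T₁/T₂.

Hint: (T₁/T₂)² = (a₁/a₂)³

Convert to SI: a₁ = 15 Mm = 1.5e+07 m; a₂ = 6 Gm = 6e+09 m.
From Kepler's third law, (T₁/T₂)² = (a₁/a₂)³, so T₁/T₂ = (a₁/a₂)^(3/2).
a₁/a₂ = 1.5e+07 / 6e+09 = 0.0025.
T₁/T₂ = (0.0025)^(3/2) ≈ 0.000125.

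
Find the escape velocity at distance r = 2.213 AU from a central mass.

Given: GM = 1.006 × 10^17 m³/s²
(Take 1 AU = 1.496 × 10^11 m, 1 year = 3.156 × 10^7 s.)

Convert to SI: r = 2.213 AU = 3.31065e+11 m.
Escape velocity comes from setting total energy to zero: ½v² − GM/r = 0 ⇒ v_esc = √(2GM / r).
v_esc = √(2 · 1.006e+17 / 3.31065e+11) m/s ≈ 779.6 m/s = 0.1645 AU/year.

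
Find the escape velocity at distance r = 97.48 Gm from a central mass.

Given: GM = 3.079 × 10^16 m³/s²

Convert to SI: r = 97.48 Gm = 9.748e+10 m.
Escape velocity comes from setting total energy to zero: ½v² − GM/r = 0 ⇒ v_esc = √(2GM / r).
v_esc = √(2 · 3.079e+16 / 9.748e+10) m/s ≈ 794.8 m/s = 794.8 m/s.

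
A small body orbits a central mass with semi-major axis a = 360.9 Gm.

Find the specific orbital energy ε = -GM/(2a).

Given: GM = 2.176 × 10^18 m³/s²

Convert to SI: a = 360.9 Gm = 3.609e+11 m.
ε = −GM / (2a).
ε = −2.176e+18 / (2 · 3.609e+11) J/kg ≈ -3.015e+06 J/kg = -3.015 MJ/kg.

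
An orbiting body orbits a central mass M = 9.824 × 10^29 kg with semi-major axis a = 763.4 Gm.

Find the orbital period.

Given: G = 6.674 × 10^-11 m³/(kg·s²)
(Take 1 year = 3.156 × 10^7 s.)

Convert to SI: a = 763.4 Gm = 7.634e+11 m.
GM = G · M = 6.674e-11 · 9.824e+29 = 6.55654e+19 m³/s².
Kepler's third law: T = 2π √(a³ / GM).
Substituting a = 7.634e+11 m and GM = 6.55654e+19 m³/s²:
T = 2π √((7.634e+11)³ / 6.55654e+19) s
T ≈ 5.176e+08 s = 16.4 years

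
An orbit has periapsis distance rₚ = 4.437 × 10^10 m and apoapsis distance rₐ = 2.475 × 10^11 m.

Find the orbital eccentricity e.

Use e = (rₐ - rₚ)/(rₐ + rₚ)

e = (rₐ − rₚ) / (rₐ + rₚ).
e = (2.475e+11 − 4.437e+10) / (2.475e+11 + 4.437e+10) = 2.0313e+11 / 2.9187e+11 ≈ 0.696.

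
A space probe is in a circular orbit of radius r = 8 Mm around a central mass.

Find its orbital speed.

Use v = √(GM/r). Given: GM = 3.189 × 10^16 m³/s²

Convert to SI: r = 8 Mm = 8e+06 m.
For a circular orbit, gravity supplies the centripetal force, so v = √(GM / r).
v = √(3.189e+16 / 8e+06) m/s ≈ 6.314e+04 m/s = 63.14 km/s.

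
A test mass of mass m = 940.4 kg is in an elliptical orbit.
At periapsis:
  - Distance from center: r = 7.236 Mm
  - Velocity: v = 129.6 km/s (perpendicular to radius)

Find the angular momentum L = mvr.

Convert to SI: r = 7.236 Mm = 7.236e+06 m; v = 129.6 km/s = 129600 m/s.
Since v is perpendicular to r, L = m · v · r.
L = 940.4 · 129600 · 7.236e+06 kg·m²/s ≈ 8.819e+14 kg·m²/s.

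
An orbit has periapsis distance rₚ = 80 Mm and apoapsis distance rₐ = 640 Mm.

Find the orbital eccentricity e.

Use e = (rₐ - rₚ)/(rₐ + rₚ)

Convert to SI: rₚ = 80 Mm = 8e+07 m; rₐ = 640 Mm = 6.4e+08 m.
e = (rₐ − rₚ) / (rₐ + rₚ).
e = (6.4e+08 − 8e+07) / (6.4e+08 + 8e+07) = 5.6e+08 / 7.2e+08 ≈ 0.7778.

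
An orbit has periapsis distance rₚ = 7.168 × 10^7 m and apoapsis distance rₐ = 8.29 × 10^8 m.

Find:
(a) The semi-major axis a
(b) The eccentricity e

(a) a = (rₚ + rₐ) / 2 = (7.168e+07 + 8.29e+08) / 2 ≈ 4.503e+08 m = 4.503 × 10^8 m.
(b) e = (rₐ − rₚ) / (rₐ + rₚ) = (8.29e+08 − 7.168e+07) / (8.29e+08 + 7.168e+07) ≈ 0.8408.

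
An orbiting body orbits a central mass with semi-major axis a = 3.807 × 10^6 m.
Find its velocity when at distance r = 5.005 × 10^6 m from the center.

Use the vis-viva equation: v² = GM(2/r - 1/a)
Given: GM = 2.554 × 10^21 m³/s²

Vis-viva: v = √(GM · (2/r − 1/a)).
2/r − 1/a = 2/5.005e+06 − 1/3.807e+06 = 1.36926e-07 m⁻¹.
v = √(2.554e+21 · 1.36926e-07) m/s ≈ 1.87e+07 m/s = 1.87e+04 km/s.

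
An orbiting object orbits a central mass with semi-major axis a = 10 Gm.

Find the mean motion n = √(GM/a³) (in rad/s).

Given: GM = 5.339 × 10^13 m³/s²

Convert to SI: a = 10 Gm = 1e+10 m.
n = √(GM / a³).
n = √(5.339e+13 / (1e+10)³) rad/s ≈ 7.307e-09 rad/s.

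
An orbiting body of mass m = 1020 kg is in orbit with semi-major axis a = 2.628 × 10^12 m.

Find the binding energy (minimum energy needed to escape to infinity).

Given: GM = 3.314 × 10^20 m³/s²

Total orbital energy is E = −GMm/(2a); binding energy is E_bind = −E = GMm/(2a).
E_bind = 3.314e+20 · 1020 / (2 · 2.628e+12) J ≈ 6.431e+10 J = 64.31 GJ.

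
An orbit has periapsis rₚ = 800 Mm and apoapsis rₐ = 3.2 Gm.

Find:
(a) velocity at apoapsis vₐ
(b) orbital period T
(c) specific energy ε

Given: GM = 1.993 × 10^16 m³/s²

Convert to SI: rₚ = 800 Mm = 8e+08 m; rₐ = 3.2 Gm = 3.2e+09 m.
(a) With a = (rₚ + rₐ)/2 = 2e+09 m, vₐ = √(GM (2/rₐ − 1/a)) = √(1.993e+16 · (2/3.2e+09 − 1/2e+09)) m/s ≈ 1578 m/s
(b) With a = (rₚ + rₐ)/2 = 2e+09 m, T = 2π √(a³/GM) = 2π √((2e+09)³/1.993e+16) s ≈ 3.981e+06 s
(c) With a = (rₚ + rₐ)/2 = 2e+09 m, ε = −GM/(2a) = −1.993e+16/(2 · 2e+09) J/kg ≈ -4.982e+06 J/kg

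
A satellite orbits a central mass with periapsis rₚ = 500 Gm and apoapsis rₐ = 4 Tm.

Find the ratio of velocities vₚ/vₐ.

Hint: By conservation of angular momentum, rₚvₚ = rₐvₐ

Convert to SI: rₚ = 500 Gm = 5e+11 m; rₐ = 4 Tm = 4e+12 m.
Conservation of angular momentum gives rₚvₚ = rₐvₐ, so vₚ/vₐ = rₐ/rₚ.
vₚ/vₐ = 4e+12 / 5e+11 ≈ 8.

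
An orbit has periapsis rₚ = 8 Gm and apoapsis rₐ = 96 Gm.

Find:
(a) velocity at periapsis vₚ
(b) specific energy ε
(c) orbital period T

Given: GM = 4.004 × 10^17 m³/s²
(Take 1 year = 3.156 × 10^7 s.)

Convert to SI: rₚ = 8 Gm = 8e+09 m; rₐ = 96 Gm = 9.6e+10 m.
(a) With a = (rₚ + rₐ)/2 = 5.2e+10 m, vₚ = √(GM (2/rₚ − 1/a)) = √(4.004e+17 · (2/8e+09 − 1/5.2e+10)) m/s ≈ 9612 m/s
(b) With a = (rₚ + rₐ)/2 = 5.2e+10 m, ε = −GM/(2a) = −4.004e+17/(2 · 5.2e+10) J/kg ≈ -3.85e+06 J/kg
(c) With a = (rₚ + rₐ)/2 = 5.2e+10 m, T = 2π √(a³/GM) = 2π √((5.2e+10)³/4.004e+17) s ≈ 1.177e+08 s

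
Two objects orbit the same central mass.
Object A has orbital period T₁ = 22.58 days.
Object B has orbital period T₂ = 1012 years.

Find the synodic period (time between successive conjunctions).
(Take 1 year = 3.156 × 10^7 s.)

Convert to SI: T₁ = 22.58 days = 1.95091e+06 s; T₂ = 1012 years = 3.19387e+10 s.
T_syn = |T₁ · T₂ / (T₁ − T₂)|.
T_syn = |1.95091e+06 · 3.19387e+10 / (1.95091e+06 − 3.19387e+10)| s ≈ 1.951e+06 s = 22.58 days.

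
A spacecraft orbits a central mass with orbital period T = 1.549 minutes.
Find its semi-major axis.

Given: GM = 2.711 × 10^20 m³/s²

Convert to SI: T = 1.549 minutes = 92.94 s.
Invert Kepler's third law: a = (GM · T² / (4π²))^(1/3).
Substituting T = 92.94 s and GM = 2.711e+20 m³/s²:
a = (2.711e+20 · (92.94)² / (4π²))^(1/3) m
a ≈ 3.9e+07 m = 39 Mm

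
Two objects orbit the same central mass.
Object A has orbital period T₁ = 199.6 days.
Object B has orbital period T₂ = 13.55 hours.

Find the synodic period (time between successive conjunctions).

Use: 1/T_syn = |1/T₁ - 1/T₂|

Convert to SI: T₁ = 199.6 days = 1.72454e+07 s; T₂ = 13.55 hours = 48780 s.
T_syn = |T₁ · T₂ / (T₁ − T₂)|.
T_syn = |1.72454e+07 · 48780 / (1.72454e+07 − 48780)| s ≈ 4.892e+04 s = 13.59 hours.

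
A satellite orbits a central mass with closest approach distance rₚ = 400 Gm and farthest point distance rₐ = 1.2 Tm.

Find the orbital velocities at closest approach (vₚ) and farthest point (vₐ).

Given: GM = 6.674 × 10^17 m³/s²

Convert to SI: rₚ = 400 Gm = 4e+11 m; rₐ = 1.2 Tm = 1.2e+12 m.
Use the vis-viva equation v² = GM(2/r − 1/a) with a = (rₚ + rₐ)/2 = (4e+11 + 1.2e+12)/2 = 8e+11 m.
vₚ = √(GM · (2/rₚ − 1/a)) = √(6.674e+17 · (2/4e+11 − 1/8e+11)) m/s ≈ 1582 m/s = 1.582 km/s.
vₐ = √(GM · (2/rₐ − 1/a)) = √(6.674e+17 · (2/1.2e+12 − 1/8e+11)) m/s ≈ 527.3 m/s = 527.3 m/s.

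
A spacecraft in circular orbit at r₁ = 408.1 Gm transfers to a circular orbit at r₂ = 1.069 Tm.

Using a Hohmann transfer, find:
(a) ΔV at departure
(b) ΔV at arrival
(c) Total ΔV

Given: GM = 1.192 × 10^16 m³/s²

Convert to SI: r₁ = 408.1 Gm = 4.081e+11 m; r₂ = 1.069 Tm = 1.069e+12 m.
Transfer semi-major axis: a_t = (r₁ + r₂)/2 = (4.081e+11 + 1.069e+12)/2 = 7.3855e+11 m.
Circular speeds: v₁ = √(GM/r₁) = 170.905 m/s, v₂ = √(GM/r₂) = 105.596 m/s.
Transfer speeds (vis-viva v² = GM(2/r − 1/a_t)): v₁ᵗ = 205.614 m/s, v₂ᵗ = 78.4951 m/s.
(a) ΔV₁ = |v₁ᵗ − v₁| ≈ 34.71 m/s = 34.71 m/s.
(b) ΔV₂ = |v₂ − v₂ᵗ| ≈ 27.1 m/s = 27.1 m/s.
(c) ΔV_total = ΔV₁ + ΔV₂ ≈ 61.81 m/s = 61.81 m/s.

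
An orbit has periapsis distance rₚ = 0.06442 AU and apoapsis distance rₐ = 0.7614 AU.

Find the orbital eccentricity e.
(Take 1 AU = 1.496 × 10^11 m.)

Convert to SI: rₚ = 0.06442 AU = 9.63723e+09 m; rₐ = 0.7614 AU = 1.13905e+11 m.
e = (rₐ − rₚ) / (rₐ + rₚ).
e = (1.13905e+11 − 9.63723e+09) / (1.13905e+11 + 9.63723e+09) = 1.04268e+11 / 1.23543e+11 ≈ 0.844.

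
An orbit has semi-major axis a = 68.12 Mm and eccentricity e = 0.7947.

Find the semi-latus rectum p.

Convert to SI: a = 68.12 Mm = 6.812e+07 m.
p = a (1 − e²).
p = 6.812e+07 · (1 − (0.7947)²) = 6.812e+07 · 0.368452 ≈ 2.51e+07 m = 25.1 Mm.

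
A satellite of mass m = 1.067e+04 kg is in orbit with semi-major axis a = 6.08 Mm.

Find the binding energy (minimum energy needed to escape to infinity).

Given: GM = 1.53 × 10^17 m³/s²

Convert to SI: a = 6.08 Mm = 6.08e+06 m.
Total orbital energy is E = −GMm/(2a); binding energy is E_bind = −E = GMm/(2a).
E_bind = 1.53e+17 · 1.067e+04 / (2 · 6.08e+06) J ≈ 1.343e+14 J = 134.3 TJ.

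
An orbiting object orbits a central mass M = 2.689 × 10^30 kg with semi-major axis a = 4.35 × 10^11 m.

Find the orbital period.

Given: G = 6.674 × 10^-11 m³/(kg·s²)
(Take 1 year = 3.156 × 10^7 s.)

GM = G · M = 6.674e-11 · 2.689e+30 = 1.79464e+20 m³/s².
Kepler's third law: T = 2π √(a³ / GM).
Substituting a = 4.35e+11 m and GM = 1.79464e+20 m³/s²:
T = 2π √((4.35e+11)³ / 1.79464e+20) s
T ≈ 1.346e+08 s = 4.264 years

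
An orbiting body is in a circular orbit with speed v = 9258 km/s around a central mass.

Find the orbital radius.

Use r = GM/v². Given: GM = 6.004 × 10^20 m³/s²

Convert to SI: v = 9258 km/s = 9.258e+06 m/s.
For a circular orbit, v² = GM / r, so r = GM / v².
r = 6.004e+20 / (9.258e+06)² m ≈ 7.005e+06 m = 7.005 × 10^6 m.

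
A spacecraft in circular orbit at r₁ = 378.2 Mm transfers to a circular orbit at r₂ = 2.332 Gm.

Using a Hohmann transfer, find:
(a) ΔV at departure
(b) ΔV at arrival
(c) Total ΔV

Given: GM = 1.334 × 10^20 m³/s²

Convert to SI: r₁ = 378.2 Mm = 3.782e+08 m; r₂ = 2.332 Gm = 2.332e+09 m.
Transfer semi-major axis: a_t = (r₁ + r₂)/2 = (3.782e+08 + 2.332e+09)/2 = 1.3551e+09 m.
Circular speeds: v₁ = √(GM/r₁) = 593905 m/s, v₂ = √(GM/r₂) = 239174 m/s.
Transfer speeds (vis-viva v² = GM(2/r − 1/a_t)): v₁ᵗ = 779105 m/s, v₂ᵗ = 126354 m/s.
(a) ΔV₁ = |v₁ᵗ − v₁| ≈ 1.852e+05 m/s = 185.2 km/s.
(b) ΔV₂ = |v₂ − v₂ᵗ| ≈ 1.128e+05 m/s = 112.8 km/s.
(c) ΔV_total = ΔV₁ + ΔV₂ ≈ 2.98e+05 m/s = 298 km/s.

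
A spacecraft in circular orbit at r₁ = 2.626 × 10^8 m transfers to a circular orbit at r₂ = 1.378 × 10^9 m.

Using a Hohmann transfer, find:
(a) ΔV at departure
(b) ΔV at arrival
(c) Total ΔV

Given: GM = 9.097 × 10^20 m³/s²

Transfer semi-major axis: a_t = (r₁ + r₂)/2 = (2.626e+08 + 1.378e+09)/2 = 8.203e+08 m.
Circular speeds: v₁ = √(GM/r₁) = 1.86124e+06 m/s, v₂ = √(GM/r₂) = 812502 m/s.
Transfer speeds (vis-viva v² = GM(2/r − 1/a_t)): v₁ᵗ = 2.41235e+06 m/s, v₂ᵗ = 459712 m/s.
(a) ΔV₁ = |v₁ᵗ − v₁| ≈ 5.511e+05 m/s = 551.1 km/s.
(b) ΔV₂ = |v₂ − v₂ᵗ| ≈ 3.528e+05 m/s = 352.8 km/s.
(c) ΔV_total = ΔV₁ + ΔV₂ ≈ 9.039e+05 m/s = 903.9 km/s.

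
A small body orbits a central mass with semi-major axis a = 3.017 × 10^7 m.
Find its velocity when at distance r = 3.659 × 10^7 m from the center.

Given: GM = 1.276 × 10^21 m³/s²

Vis-viva: v = √(GM · (2/r − 1/a)).
2/r − 1/a = 2/3.659e+07 − 1/3.017e+07 = 2.15142e-08 m⁻¹.
v = √(1.276e+21 · 2.15142e-08) m/s ≈ 5.239e+06 m/s = 5239 km/s.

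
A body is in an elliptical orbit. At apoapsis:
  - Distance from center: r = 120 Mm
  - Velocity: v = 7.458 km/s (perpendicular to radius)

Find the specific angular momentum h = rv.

Convert to SI: r = 120 Mm = 1.2e+08 m; v = 7.458 km/s = 7458 m/s.
With v perpendicular to r, h = r · v.
h = 1.2e+08 · 7458 m²/s ≈ 8.95e+11 m²/s.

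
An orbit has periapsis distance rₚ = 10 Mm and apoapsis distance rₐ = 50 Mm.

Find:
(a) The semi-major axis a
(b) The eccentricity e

Convert to SI: rₚ = 10 Mm = 1e+07 m; rₐ = 50 Mm = 5e+07 m.
(a) a = (rₚ + rₐ) / 2 = (1e+07 + 5e+07) / 2 ≈ 3e+07 m = 30 Mm.
(b) e = (rₐ − rₚ) / (rₐ + rₚ) = (5e+07 − 1e+07) / (5e+07 + 1e+07) ≈ 0.6667.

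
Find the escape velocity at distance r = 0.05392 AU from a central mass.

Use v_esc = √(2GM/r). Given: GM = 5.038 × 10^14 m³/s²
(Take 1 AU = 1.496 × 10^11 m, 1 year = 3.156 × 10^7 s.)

Convert to SI: r = 0.05392 AU = 8.06643e+09 m.
Escape velocity comes from setting total energy to zero: ½v² − GM/r = 0 ⇒ v_esc = √(2GM / r).
v_esc = √(2 · 5.038e+14 / 8.06643e+09) m/s ≈ 353.4 m/s = 0.07456 AU/year.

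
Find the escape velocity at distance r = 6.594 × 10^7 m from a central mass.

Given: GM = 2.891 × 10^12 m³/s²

Escape velocity comes from setting total energy to zero: ½v² − GM/r = 0 ⇒ v_esc = √(2GM / r).
v_esc = √(2 · 2.891e+12 / 6.594e+07) m/s ≈ 296.1 m/s = 296.1 m/s.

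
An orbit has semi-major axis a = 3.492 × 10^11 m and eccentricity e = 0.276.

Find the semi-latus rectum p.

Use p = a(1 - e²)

p = a (1 − e²).
p = 3.492e+11 · (1 − (0.276)²) = 3.492e+11 · 0.923824 ≈ 3.226e+11 m = 3.226 × 10^11 m.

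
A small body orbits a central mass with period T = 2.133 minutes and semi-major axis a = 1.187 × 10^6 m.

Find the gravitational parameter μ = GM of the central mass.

Convert to SI: T = 2.133 minutes = 127.98 s.
GM = 4π² · a³ / T².
GM = 4π² · (1.187e+06)³ / (127.98)² m³/s² ≈ 4.031e+15 m³/s² = 4.031 × 10^15 m³/s².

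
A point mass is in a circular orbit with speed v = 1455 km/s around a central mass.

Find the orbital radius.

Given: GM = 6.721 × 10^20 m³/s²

Convert to SI: v = 1455 km/s = 1.455e+06 m/s.
For a circular orbit, v² = GM / r, so r = GM / v².
r = 6.721e+20 / (1.455e+06)² m ≈ 3.175e+08 m = 3.175 × 10^8 m.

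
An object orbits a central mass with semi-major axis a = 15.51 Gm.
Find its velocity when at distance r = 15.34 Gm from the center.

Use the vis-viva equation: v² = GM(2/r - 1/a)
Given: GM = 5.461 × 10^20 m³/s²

Convert to SI: a = 15.51 Gm = 1.551e+10 m; r = 15.34 Gm = 1.534e+10 m.
Vis-viva: v = √(GM · (2/r − 1/a)).
2/r − 1/a = 2/1.534e+10 − 1/1.551e+10 = 6.59036e-11 m⁻¹.
v = √(5.461e+20 · 6.59036e-11) m/s ≈ 1.897e+05 m/s = 189.7 km/s.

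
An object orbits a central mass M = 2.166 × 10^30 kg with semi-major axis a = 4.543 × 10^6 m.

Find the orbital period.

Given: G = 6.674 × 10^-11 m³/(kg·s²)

GM = G · M = 6.674e-11 · 2.166e+30 = 1.44559e+20 m³/s².
Kepler's third law: T = 2π √(a³ / GM).
Substituting a = 4.543e+06 m and GM = 1.44559e+20 m³/s²:
T = 2π √((4.543e+06)³ / 1.44559e+20) s
T ≈ 5.06 s = 5.06 seconds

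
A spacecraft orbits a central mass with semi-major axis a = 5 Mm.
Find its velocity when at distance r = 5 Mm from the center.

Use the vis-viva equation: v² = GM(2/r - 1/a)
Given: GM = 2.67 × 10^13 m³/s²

Convert to SI: a = 5 Mm = 5e+06 m; r = 5 Mm = 5e+06 m.
Vis-viva: v = √(GM · (2/r − 1/a)).
2/r − 1/a = 2/5e+06 − 1/5e+06 = 2e-07 m⁻¹.
v = √(2.67e+13 · 2e-07) m/s ≈ 2311 m/s = 2.311 km/s.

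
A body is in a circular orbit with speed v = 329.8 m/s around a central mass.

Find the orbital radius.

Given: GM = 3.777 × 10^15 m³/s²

For a circular orbit, v² = GM / r, so r = GM / v².
r = 3.777e+15 / (329.8)² m ≈ 3.473e+10 m = 3.473 × 10^10 m.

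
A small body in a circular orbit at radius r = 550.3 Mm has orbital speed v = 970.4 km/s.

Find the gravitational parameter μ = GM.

Convert to SI: r = 550.3 Mm = 5.503e+08 m; v = 970.4 km/s = 970400 m/s.
For a circular orbit v² = GM/r, so GM = v² · r.
GM = (970400)² · 5.503e+08 m³/s² ≈ 5.182e+20 m³/s² = 5.182 × 10^20 m³/s².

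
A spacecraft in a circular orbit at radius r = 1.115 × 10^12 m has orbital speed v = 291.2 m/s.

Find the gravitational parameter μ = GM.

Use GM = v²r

For a circular orbit v² = GM/r, so GM = v² · r.
GM = (291.2)² · 1.115e+12 m³/s² ≈ 9.455e+16 m³/s² = 9.455 × 10^16 m³/s².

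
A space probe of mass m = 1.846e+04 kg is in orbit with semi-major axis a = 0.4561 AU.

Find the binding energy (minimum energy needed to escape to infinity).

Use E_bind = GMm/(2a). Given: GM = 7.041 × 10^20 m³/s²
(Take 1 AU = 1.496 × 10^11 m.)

Convert to SI: a = 0.4561 AU = 6.82326e+10 m.
Total orbital energy is E = −GMm/(2a); binding energy is E_bind = −E = GMm/(2a).
E_bind = 7.041e+20 · 1.846e+04 / (2 · 6.82326e+10) J ≈ 9.525e+13 J = 95.25 TJ.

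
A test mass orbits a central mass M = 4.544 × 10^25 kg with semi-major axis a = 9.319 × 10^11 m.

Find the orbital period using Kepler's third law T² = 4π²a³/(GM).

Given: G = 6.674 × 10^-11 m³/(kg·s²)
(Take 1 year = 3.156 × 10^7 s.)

GM = G · M = 6.674e-11 · 4.544e+25 = 3.03267e+15 m³/s².
Kepler's third law: T = 2π √(a³ / GM).
Substituting a = 9.319e+11 m and GM = 3.03267e+15 m³/s²:
T = 2π √((9.319e+11)³ / 3.03267e+15) s
T ≈ 1.026e+11 s = 3252 years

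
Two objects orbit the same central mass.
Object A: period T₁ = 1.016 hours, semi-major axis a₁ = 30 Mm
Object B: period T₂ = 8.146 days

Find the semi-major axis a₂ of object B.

Convert to SI: T₁ = 1.016 hours = 3657.6 s; a₁ = 30 Mm = 3e+07 m; T₂ = 8.146 days = 703814 s.
Kepler's third law: (T₁/T₂)² = (a₁/a₂)³ ⇒ a₂ = a₁ · (T₂/T₁)^(2/3).
T₂/T₁ = 703814 / 3657.6 = 192.425.
a₂ = 3e+07 · (192.425)^(2/3) m ≈ 9.999e+08 m = 999.9 Mm.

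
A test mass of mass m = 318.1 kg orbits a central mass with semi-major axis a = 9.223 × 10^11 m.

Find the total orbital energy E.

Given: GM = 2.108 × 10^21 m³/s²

E = −GMm / (2a).
E = −2.108e+21 · 318.1 / (2 · 9.223e+11) J ≈ -3.635e+11 J = -363.5 GJ.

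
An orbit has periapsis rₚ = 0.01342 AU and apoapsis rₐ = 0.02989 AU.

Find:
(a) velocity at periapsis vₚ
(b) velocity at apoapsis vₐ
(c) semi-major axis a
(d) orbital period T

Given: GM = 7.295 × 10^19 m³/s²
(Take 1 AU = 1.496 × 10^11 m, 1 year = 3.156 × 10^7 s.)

Convert to SI: rₚ = 0.01342 AU = 2.00763e+09 m; rₐ = 0.02989 AU = 4.47154e+09 m.
(a) With a = (rₚ + rₐ)/2 = 3.23959e+09 m, vₚ = √(GM (2/rₚ − 1/a)) = √(7.295e+19 · (2/2.00763e+09 − 1/3.23959e+09)) m/s ≈ 2.24e+05 m/s
(b) With a = (rₚ + rₐ)/2 = 3.23959e+09 m, vₐ = √(GM (2/rₐ − 1/a)) = √(7.295e+19 · (2/4.47154e+09 − 1/3.23959e+09)) m/s ≈ 1.005e+05 m/s
(c) a = (rₚ + rₐ)/2 = (2.00763e+09 + 4.47154e+09)/2 ≈ 3.24e+09 m
(d) With a = (rₚ + rₐ)/2 = 3.23959e+09 m, T = 2π √(a³/GM) = 2π √((3.23959e+09)³/7.295e+19) s ≈ 1.356e+05 s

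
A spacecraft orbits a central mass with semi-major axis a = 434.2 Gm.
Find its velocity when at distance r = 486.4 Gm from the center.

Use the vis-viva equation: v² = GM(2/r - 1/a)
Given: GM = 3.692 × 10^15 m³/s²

Convert to SI: a = 434.2 Gm = 4.342e+11 m; r = 486.4 Gm = 4.864e+11 m.
Vis-viva: v = √(GM · (2/r − 1/a)).
2/r − 1/a = 2/4.864e+11 − 1/4.342e+11 = 1.80876e-12 m⁻¹.
v = √(3.692e+15 · 1.80876e-12) m/s ≈ 81.72 m/s = 81.72 m/s.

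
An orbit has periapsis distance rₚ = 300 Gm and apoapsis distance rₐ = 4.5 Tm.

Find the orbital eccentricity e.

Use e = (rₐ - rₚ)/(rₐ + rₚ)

Convert to SI: rₚ = 300 Gm = 3e+11 m; rₐ = 4.5 Tm = 4.5e+12 m.
e = (rₐ − rₚ) / (rₐ + rₚ).
e = (4.5e+12 − 3e+11) / (4.5e+12 + 3e+11) = 4.2e+12 / 4.8e+12 ≈ 0.875.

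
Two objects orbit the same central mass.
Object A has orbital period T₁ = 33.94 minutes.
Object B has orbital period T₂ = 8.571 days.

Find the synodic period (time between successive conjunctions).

Convert to SI: T₁ = 33.94 minutes = 2036.4 s; T₂ = 8.571 days = 740534 s.
T_syn = |T₁ · T₂ / (T₁ − T₂)|.
T_syn = |2036.4 · 740534 / (2036.4 − 740534)| s ≈ 2042 s = 34.03 minutes.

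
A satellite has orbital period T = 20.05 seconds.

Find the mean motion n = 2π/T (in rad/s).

n = 2π / T.
n = 2π / 20.05 s ≈ 0.3134 rad/s.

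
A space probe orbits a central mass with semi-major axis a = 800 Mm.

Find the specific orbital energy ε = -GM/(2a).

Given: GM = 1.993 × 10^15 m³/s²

Convert to SI: a = 800 Mm = 8e+08 m.
ε = −GM / (2a).
ε = −1.993e+15 / (2 · 8e+08) J/kg ≈ -1.246e+06 J/kg = -1.246 MJ/kg.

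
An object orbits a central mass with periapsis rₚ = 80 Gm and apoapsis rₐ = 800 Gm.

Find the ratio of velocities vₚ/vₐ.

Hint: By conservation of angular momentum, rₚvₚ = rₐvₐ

Convert to SI: rₚ = 80 Gm = 8e+10 m; rₐ = 800 Gm = 8e+11 m.
Conservation of angular momentum gives rₚvₚ = rₐvₐ, so vₚ/vₐ = rₐ/rₚ.
vₚ/vₐ = 8e+11 / 8e+10 ≈ 10.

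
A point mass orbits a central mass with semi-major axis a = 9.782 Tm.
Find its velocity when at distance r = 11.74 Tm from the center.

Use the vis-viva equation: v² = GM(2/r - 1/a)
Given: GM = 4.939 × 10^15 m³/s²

Convert to SI: a = 9.782 Tm = 9.782e+12 m; r = 11.74 Tm = 1.174e+13 m.
Vis-viva: v = √(GM · (2/r − 1/a)).
2/r − 1/a = 2/1.174e+13 − 1/9.782e+12 = 6.81292e-14 m⁻¹.
v = √(4.939e+15 · 6.81292e-14) m/s ≈ 18.34 m/s = 18.34 m/s.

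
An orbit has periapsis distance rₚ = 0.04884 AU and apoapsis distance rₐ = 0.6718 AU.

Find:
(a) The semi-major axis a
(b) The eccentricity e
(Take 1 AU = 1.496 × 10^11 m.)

Convert to SI: rₚ = 0.04884 AU = 7.30646e+09 m; rₐ = 0.6718 AU = 1.00501e+11 m.
(a) a = (rₚ + rₐ) / 2 = (7.30646e+09 + 1.00501e+11) / 2 ≈ 5.39e+10 m = 0.3603 AU.
(b) e = (rₐ − rₚ) / (rₐ + rₚ) = (1.00501e+11 − 7.30646e+09) / (1.00501e+11 + 7.30646e+09) ≈ 0.8645.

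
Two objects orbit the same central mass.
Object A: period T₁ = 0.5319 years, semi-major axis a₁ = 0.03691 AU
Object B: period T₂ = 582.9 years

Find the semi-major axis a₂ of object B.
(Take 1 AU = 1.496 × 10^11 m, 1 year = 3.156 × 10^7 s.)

Convert to SI: T₁ = 0.5319 years = 1.67868e+07 s; a₁ = 0.03691 AU = 5.52174e+09 m; T₂ = 582.9 years = 1.83963e+10 s.
Kepler's third law: (T₁/T₂)² = (a₁/a₂)³ ⇒ a₂ = a₁ · (T₂/T₁)^(2/3).
T₂/T₁ = 1.83963e+10 / 1.67868e+07 = 1095.88.
a₂ = 5.52174e+09 · (1095.88)^(2/3) m ≈ 5.869e+11 m = 3.923 AU.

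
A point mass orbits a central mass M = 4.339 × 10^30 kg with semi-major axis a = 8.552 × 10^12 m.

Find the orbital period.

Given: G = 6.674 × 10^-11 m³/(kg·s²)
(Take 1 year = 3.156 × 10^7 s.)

GM = G · M = 6.674e-11 · 4.339e+30 = 2.89585e+20 m³/s².
Kepler's third law: T = 2π √(a³ / GM).
Substituting a = 8.552e+12 m and GM = 2.89585e+20 m³/s²:
T = 2π √((8.552e+12)³ / 2.89585e+20) s
T ≈ 9.234e+09 s = 292.6 years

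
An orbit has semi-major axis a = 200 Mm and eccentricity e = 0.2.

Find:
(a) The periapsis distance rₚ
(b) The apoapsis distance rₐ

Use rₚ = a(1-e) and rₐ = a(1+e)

Convert to SI: a = 200 Mm = 2e+08 m.
(a) rₚ = a(1 − e) = 2e+08 · (1 − 0.2) = 2e+08 · 0.8 ≈ 1.6e+08 m = 160 Mm.
(b) rₐ = a(1 + e) = 2e+08 · (1 + 0.2) = 2e+08 · 1.2 ≈ 2.4e+08 m = 240 Mm.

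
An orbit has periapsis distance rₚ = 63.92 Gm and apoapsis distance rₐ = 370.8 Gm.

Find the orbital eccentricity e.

Convert to SI: rₚ = 63.92 Gm = 6.392e+10 m; rₐ = 370.8 Gm = 3.708e+11 m.
e = (rₐ − rₚ) / (rₐ + rₚ).
e = (3.708e+11 − 6.392e+10) / (3.708e+11 + 6.392e+10) = 3.0688e+11 / 4.3472e+11 ≈ 0.7059.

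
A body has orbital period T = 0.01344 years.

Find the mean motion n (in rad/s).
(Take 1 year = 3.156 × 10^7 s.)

Convert to SI: T = 0.01344 years = 424166 s.
n = 2π / T.
n = 2π / 424166 s ≈ 1.481e-05 rad/s.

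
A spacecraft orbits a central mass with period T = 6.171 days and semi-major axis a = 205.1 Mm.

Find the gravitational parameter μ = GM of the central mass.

Convert to SI: T = 6.171 days = 533174 s; a = 205.1 Mm = 2.051e+08 m.
GM = 4π² · a³ / T².
GM = 4π² · (2.051e+08)³ / (533174)² m³/s² ≈ 1.198e+15 m³/s² = 1.198 × 10^15 m³/s².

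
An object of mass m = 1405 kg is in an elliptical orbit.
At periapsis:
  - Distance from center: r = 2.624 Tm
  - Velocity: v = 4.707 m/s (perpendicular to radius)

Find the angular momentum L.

Convert to SI: r = 2.624 Tm = 2.624e+12 m.
Since v is perpendicular to r, L = m · v · r.
L = 1405 · 4.707 · 2.624e+12 kg·m²/s ≈ 1.735e+16 kg·m²/s.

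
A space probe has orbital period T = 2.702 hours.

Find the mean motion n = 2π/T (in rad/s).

Convert to SI: T = 2.702 hours = 9727.2 s.
n = 2π / T.
n = 2π / 9727.2 s ≈ 0.0006459 rad/s.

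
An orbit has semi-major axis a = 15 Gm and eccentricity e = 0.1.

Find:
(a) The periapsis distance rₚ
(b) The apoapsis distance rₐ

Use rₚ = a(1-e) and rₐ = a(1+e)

Convert to SI: a = 15 Gm = 1.5e+10 m.
(a) rₚ = a(1 − e) = 1.5e+10 · (1 − 0.1) = 1.5e+10 · 0.9 ≈ 1.35e+10 m = 13.5 Gm.
(b) rₐ = a(1 + e) = 1.5e+10 · (1 + 0.1) = 1.5e+10 · 1.1 ≈ 1.65e+10 m = 16.5 Gm.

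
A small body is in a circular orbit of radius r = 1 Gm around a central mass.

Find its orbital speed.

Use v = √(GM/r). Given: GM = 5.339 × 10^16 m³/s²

Convert to SI: r = 1 Gm = 1e+09 m.
For a circular orbit, gravity supplies the centripetal force, so v = √(GM / r).
v = √(5.339e+16 / 1e+09) m/s ≈ 7307 m/s = 7.307 km/s.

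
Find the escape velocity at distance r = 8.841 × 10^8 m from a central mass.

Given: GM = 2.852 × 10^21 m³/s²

Escape velocity comes from setting total energy to zero: ½v² − GM/r = 0 ⇒ v_esc = √(2GM / r).
v_esc = √(2 · 2.852e+21 / 8.841e+08) m/s ≈ 2.54e+06 m/s = 2540 km/s.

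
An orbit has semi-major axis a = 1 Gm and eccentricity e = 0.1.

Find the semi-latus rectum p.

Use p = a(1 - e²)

Convert to SI: a = 1 Gm = 1e+09 m.
p = a (1 − e²).
p = 1e+09 · (1 − (0.1)²) = 1e+09 · 0.99 ≈ 9.9e+08 m = 990 Mm.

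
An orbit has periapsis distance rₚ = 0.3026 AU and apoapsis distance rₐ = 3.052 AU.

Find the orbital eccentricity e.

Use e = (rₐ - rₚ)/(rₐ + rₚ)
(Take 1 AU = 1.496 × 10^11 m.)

Convert to SI: rₚ = 0.3026 AU = 4.5269e+10 m; rₐ = 3.052 AU = 4.56579e+11 m.
e = (rₐ − rₚ) / (rₐ + rₚ).
e = (4.56579e+11 − 4.5269e+10) / (4.56579e+11 + 4.5269e+10) = 4.1131e+11 / 5.01848e+11 ≈ 0.8196.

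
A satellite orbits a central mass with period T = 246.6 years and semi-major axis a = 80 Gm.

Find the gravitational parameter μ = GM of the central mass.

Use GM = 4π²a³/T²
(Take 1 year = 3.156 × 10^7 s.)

Convert to SI: T = 246.6 years = 7.7827e+09 s; a = 80 Gm = 8e+10 m.
GM = 4π² · a³ / T².
GM = 4π² · (8e+10)³ / (7.7827e+09)² m³/s² ≈ 3.337e+14 m³/s² = 3.337 × 10^14 m³/s².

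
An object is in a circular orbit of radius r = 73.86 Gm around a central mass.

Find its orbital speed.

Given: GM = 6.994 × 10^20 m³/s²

Convert to SI: r = 73.86 Gm = 7.386e+10 m.
For a circular orbit, gravity supplies the centripetal force, so v = √(GM / r).
v = √(6.994e+20 / 7.386e+10) m/s ≈ 9.731e+04 m/s = 97.31 km/s.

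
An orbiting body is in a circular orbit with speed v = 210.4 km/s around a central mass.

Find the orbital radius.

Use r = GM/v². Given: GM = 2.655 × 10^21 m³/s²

Convert to SI: v = 210.4 km/s = 210400 m/s.
For a circular orbit, v² = GM / r, so r = GM / v².
r = 2.655e+21 / (210400)² m ≈ 5.998e+10 m = 59.98 Gm.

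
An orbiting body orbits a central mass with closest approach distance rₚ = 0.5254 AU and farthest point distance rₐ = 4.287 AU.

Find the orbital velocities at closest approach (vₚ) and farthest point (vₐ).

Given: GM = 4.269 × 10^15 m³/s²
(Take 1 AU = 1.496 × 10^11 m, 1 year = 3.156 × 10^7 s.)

Convert to SI: rₚ = 0.5254 AU = 7.85998e+10 m; rₐ = 4.287 AU = 6.41335e+11 m.
Use the vis-viva equation v² = GM(2/r − 1/a) with a = (rₚ + rₐ)/2 = (7.85998e+10 + 6.41335e+11)/2 = 3.59968e+11 m.
vₚ = √(GM · (2/rₚ − 1/a)) = √(4.269e+15 · (2/7.85998e+10 − 1/3.59968e+11)) m/s ≈ 311.1 m/s = 0.06562 AU/year.
vₐ = √(GM · (2/rₐ − 1/a)) = √(4.269e+15 · (2/6.41335e+11 − 1/3.59968e+11)) m/s ≈ 38.12 m/s = 0.008043 AU/year.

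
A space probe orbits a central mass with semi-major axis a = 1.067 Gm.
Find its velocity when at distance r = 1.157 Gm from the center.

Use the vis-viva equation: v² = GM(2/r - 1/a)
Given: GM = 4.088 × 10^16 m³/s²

Convert to SI: a = 1.067 Gm = 1.067e+09 m; r = 1.157 Gm = 1.157e+09 m.
Vis-viva: v = √(GM · (2/r − 1/a)).
2/r − 1/a = 2/1.157e+09 − 1/1.067e+09 = 7.91401e-10 m⁻¹.
v = √(4.088e+16 · 7.91401e-10) m/s ≈ 5688 m/s = 5.688 km/s.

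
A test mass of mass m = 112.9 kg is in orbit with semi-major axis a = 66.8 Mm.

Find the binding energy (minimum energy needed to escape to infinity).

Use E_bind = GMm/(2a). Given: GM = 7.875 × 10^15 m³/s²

Convert to SI: a = 66.8 Mm = 6.68e+07 m.
Total orbital energy is E = −GMm/(2a); binding energy is E_bind = −E = GMm/(2a).
E_bind = 7.875e+15 · 112.9 / (2 · 6.68e+07) J ≈ 6.655e+09 J = 6.655 GJ.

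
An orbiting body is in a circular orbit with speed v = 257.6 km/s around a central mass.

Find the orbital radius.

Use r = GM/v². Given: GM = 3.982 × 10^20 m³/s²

Convert to SI: v = 257.6 km/s = 257600 m/s.
For a circular orbit, v² = GM / r, so r = GM / v².
r = 3.982e+20 / (257600)² m ≈ 6.001e+09 m = 6.001 Gm.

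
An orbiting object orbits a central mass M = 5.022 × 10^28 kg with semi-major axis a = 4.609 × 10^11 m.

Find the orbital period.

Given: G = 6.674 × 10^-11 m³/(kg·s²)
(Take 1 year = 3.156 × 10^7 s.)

GM = G · M = 6.674e-11 · 5.022e+28 = 3.35168e+18 m³/s².
Kepler's third law: T = 2π √(a³ / GM).
Substituting a = 4.609e+11 m and GM = 3.35168e+18 m³/s²:
T = 2π √((4.609e+11)³ / 3.35168e+18) s
T ≈ 1.074e+09 s = 34.03 years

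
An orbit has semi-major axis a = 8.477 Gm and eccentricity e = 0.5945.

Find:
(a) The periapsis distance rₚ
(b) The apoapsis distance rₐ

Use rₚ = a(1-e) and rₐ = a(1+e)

Convert to SI: a = 8.477 Gm = 8.477e+09 m.
(a) rₚ = a(1 − e) = 8.477e+09 · (1 − 0.5945) = 8.477e+09 · 0.4055 ≈ 3.437e+09 m = 3.437 Gm.
(b) rₐ = a(1 + e) = 8.477e+09 · (1 + 0.5945) = 8.477e+09 · 1.5945 ≈ 1.352e+10 m = 13.52 Gm.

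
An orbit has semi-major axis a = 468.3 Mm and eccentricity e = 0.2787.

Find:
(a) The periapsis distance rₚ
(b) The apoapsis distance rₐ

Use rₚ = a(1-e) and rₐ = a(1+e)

Convert to SI: a = 468.3 Mm = 4.683e+08 m.
(a) rₚ = a(1 − e) = 4.683e+08 · (1 − 0.2787) = 4.683e+08 · 0.7213 ≈ 3.378e+08 m = 337.8 Mm.
(b) rₐ = a(1 + e) = 4.683e+08 · (1 + 0.2787) = 4.683e+08 · 1.2787 ≈ 5.988e+08 m = 598.8 Mm.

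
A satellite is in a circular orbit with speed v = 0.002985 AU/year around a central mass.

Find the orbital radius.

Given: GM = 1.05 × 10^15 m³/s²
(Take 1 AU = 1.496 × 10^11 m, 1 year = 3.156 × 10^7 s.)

Convert to SI: v = 0.002985 AU/year = 14.1494 m/s.
For a circular orbit, v² = GM / r, so r = GM / v².
r = 1.05e+15 / (14.1494)² m ≈ 5.245e+12 m = 35.06 AU.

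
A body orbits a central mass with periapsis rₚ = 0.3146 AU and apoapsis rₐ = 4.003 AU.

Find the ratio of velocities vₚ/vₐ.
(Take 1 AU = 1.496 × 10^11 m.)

Convert to SI: rₚ = 0.3146 AU = 4.70642e+10 m; rₐ = 4.003 AU = 5.98849e+11 m.
Conservation of angular momentum gives rₚvₚ = rₐvₐ, so vₚ/vₐ = rₐ/rₚ.
vₚ/vₐ = 5.98849e+11 / 4.70642e+10 ≈ 12.72.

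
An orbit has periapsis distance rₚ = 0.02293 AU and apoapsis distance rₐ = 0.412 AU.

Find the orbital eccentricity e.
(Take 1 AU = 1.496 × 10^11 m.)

Convert to SI: rₚ = 0.02293 AU = 3.43033e+09 m; rₐ = 0.412 AU = 6.16352e+10 m.
e = (rₐ − rₚ) / (rₐ + rₚ).
e = (6.16352e+10 − 3.43033e+09) / (6.16352e+10 + 3.43033e+09) = 5.82049e+10 / 6.50655e+10 ≈ 0.8946.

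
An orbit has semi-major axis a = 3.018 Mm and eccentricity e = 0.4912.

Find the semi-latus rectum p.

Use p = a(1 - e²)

Convert to SI: a = 3.018 Mm = 3.018e+06 m.
p = a (1 − e²).
p = 3.018e+06 · (1 − (0.4912)²) = 3.018e+06 · 0.758723 ≈ 2.29e+06 m = 2.29 Mm.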